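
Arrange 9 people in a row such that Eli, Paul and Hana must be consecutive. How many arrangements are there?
Treat the 3 as one block: (9-3+1)! × 3! = 5040 × 6 = 30240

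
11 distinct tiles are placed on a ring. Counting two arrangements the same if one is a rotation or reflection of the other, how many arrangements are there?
(11-1)!/2 = 3628800/2 = 1814400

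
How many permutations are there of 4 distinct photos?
4! = 24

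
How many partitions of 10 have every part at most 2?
Let r_j(i) = number of partitions of i into parts ≤ j, for i = 0..10. r_1(i) = 1 for all i; r_j(i) = r_{j-1}(i) + r_j(i-j). Rows j = 2..2: ≤2: 1 1 2 2 3 3 4 4 5 5 6. r_2(10) = 6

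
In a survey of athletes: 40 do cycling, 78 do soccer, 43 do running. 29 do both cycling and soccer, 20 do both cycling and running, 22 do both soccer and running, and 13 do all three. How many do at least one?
|A∪B∪C| = 40+78+43-29-20-22+13 = 103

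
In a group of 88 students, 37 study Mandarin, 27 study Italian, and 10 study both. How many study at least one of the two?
|A∪B| = |A| + |B| - |A∩B| = 37 + 27 - 10 = 54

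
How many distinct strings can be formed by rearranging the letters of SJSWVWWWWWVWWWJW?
16! / (2! × 2! × 2! × 10!) = 720720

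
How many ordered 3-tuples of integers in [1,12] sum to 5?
Coefficient of x^5 in (x + x² + ... + x^12)^3. By inclusion-exclusion on dice exceeding 12: Σ_j (-1)^j C(3,j)·C(5-1-12j, 2) = C(3,0)·C(4,2) = 1·6 = 6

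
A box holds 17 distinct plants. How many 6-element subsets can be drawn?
C(17,6) = 17!/(6!×11!) = 12376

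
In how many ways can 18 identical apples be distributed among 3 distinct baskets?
C(18+3-1, 3-1) = C(20, 2) = 190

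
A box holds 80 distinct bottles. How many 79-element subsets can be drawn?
C(80,79) = 80!/(79!×1!) = 80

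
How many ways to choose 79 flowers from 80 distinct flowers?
C(80,79) = 80!/(79!×1!) = 80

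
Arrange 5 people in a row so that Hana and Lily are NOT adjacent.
Total - adjacent = 5! - (5-1)!×2 = 120 - 48 = 72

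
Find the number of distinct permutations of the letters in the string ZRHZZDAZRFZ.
11! / (1! × 2! × 1! × 1! × 5! × 1!) = 166320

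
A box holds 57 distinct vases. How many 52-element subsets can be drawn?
C(57,52) = 57!/(52!×5!) = 4187106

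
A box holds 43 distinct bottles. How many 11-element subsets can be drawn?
C(43,11) = 43!/(11!×32!) = 5752004349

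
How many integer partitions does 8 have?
Pentagonal recurrence p(n) = p(n-1) + p(n-2) - p(n-5) - p(n-7) + p(n-12) + p(n-15) - ... gives p(0..7) = 1, 1, 2, 3, 5, 7, 11, 15. p(8) = p(7) + p(6) - p(3) - p(1) = 15 + 11 - 3 - 1 = 22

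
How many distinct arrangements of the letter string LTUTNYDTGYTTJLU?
15! / (1! × 2! × 1! × 5! × 2! × 1! × 1! × 2!) = 1362160800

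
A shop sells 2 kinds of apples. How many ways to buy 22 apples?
C(22+2-1, 2-1) = C(23, 1) = 23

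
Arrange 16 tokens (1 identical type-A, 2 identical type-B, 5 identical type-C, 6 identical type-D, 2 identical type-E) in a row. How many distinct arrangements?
16! / (1! × 2! × 5! × 6! × 2!) = 60540480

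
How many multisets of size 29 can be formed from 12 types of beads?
C(29+12-1, 12-1) = C(40, 11) = 2311801440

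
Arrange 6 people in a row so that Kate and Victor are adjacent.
Treat as block: (6-1)! × 2! = 120 × 2 = 240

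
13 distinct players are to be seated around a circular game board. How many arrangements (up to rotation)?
Circular: fix one position, arrange the rest. (13-1)! = 479001600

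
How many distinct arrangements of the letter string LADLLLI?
7! / (1! × 4! × 1! × 1!) = 210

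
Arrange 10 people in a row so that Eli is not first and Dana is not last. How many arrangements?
By inclusion-exclusion: 10! - 2×(10-1)! + (10-2)! = 3628800 - 725760 + 40320 = 2943360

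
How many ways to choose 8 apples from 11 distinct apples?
C(11,8) = 11!/(8!×3!) = 165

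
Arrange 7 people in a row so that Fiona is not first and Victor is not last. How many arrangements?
By inclusion-exclusion: 7! - 2×(7-1)! + (7-2)! = 5040 - 1440 + 120 = 3720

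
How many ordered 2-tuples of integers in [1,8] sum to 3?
Coefficient of x^3 in (x + x² + ... + x^8)^2. By inclusion-exclusion on dice exceeding 8: Σ_j (-1)^j C(2,j)·C(3-1-8j, 1) = C(2,0)·C(2,1) = 1·2 = 2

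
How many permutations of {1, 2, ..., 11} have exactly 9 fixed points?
Choose the 9 fixed points C(11,9) = 55, derange the rest: !2 = Σ_{j=0}^{2} (-1)^j·2!/j! = 2 - 2 + 1 = 1. Product = 55 × 1 = 55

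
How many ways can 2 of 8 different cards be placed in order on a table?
P(8,2) = 8!/(8-2)! = 56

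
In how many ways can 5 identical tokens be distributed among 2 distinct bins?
C(5+2-1, 2-1) = C(6, 1) = 6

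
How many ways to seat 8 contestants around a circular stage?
Circular: fix one position, arrange the rest. (8-1)! = 5040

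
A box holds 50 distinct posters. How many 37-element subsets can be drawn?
C(50,37) = 50!/(37!×13!) = 354860518600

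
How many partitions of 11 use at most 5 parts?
By conjugation, equals partitions of 11 into parts ≤ 5. Let r_j(i) = number of partitions of i into parts ≤ j, for i = 0..11. r_1(i) = 1 for all i; r_j(i) = r_{j-1}(i) + r_j(i-j). Rows j = 2..5: ≤2: 1 1 2 2 3 3 4 4 5 5 6 6; ≤3: 1 1 2 3 4 5 7 8 10 12 14 16; ≤4: 1 1 2 3 5 6 9 11 15 18 23 27; ≤5: 1 1 2 3 5 7 10 13 18 23 30 37. r_5(11) = 37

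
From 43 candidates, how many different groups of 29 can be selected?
C(43,29) = 43!/(29!×14!) = 78378960360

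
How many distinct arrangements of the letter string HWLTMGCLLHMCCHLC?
16! / (1! × 2! × 1! × 3! × 4! × 1! × 4!) = 3027024000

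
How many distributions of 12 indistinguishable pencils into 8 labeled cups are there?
C(12+8-1, 8-1) = C(19, 7) = 50388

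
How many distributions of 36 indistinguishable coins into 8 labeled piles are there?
C(36+8-1, 8-1) = C(43, 7) = 32224114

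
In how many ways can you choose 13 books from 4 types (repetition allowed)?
C(13+4-1, 4-1) = C(16, 3) = 560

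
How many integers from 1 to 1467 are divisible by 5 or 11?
⌊1467/5⌋ + ⌊1467/11⌋ - ⌊1467/55⌋ = 293 + 133 - 26 = 400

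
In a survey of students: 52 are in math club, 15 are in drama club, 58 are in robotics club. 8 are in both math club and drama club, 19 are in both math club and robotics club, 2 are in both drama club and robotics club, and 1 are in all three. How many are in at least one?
|A∪B∪C| = 52+15+58-8-19-2+1 = 97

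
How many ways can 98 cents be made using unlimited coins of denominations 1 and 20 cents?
Coefficient of x^98 in 1/(1-x^1) · 1/(1-x^20). Use j coins of 20 for j = 0..⌊98/20⌋ = 4, the rest in 1s: 4 + 1 = 5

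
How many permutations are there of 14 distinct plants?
14! = 87178291200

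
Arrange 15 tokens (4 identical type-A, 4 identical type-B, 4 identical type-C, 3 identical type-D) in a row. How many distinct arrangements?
15! / (4! × 4! × 4! × 3!) = 15765750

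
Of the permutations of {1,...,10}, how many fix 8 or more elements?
Exactly j fixed points: C(10,j)·!(10-j); sum over j ≥ 8 (derangement numbers via !m = (m-1)·(!(m-1) + !(m-2)): !0..!2 = 1, 0, 1). Σ_{j=8}^{10} C(10,j)·!(10-j) = C(10,8)·!2 + C(10,9)·!1 + C(10,10)·!0 = 45·1 + 10·0 + 1·1 = 46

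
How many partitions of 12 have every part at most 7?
Let r_j(i) = number of partitions of i into parts ≤ j, for i = 0..12. r_1(i) = 1 for all i; r_j(i) = r_{j-1}(i) + r_j(i-j). Rows j = 2..7: ≤2: 1 1 2 2 3 3 4 4 5 5 6 6 7; ≤3: 1 1 2 3 4 5 7 8 10 12 14 16 19; ≤4: 1 1 2 3 5 6 9 11 15 18 23 27 34; ≤5: 1 1 2 3 5 7 10 13 18 23 30 37 47; ≤6: 1 1 2 3 5 7 11 14 20 26 35 44 58; ≤7: 1 1 2 3 5 7 11 15 21 28 38 49 65. r_7(12) = 65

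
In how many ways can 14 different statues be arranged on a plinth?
14! = 87178291200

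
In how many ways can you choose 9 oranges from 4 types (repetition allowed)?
C(9+4-1, 4-1) = C(12, 3) = 220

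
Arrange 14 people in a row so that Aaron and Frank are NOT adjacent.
Total - adjacent = 14! - (14-1)!×2 = 87178291200 - 12454041600 = 74724249600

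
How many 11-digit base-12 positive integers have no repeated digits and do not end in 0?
Last digit: 11 nonzero choices. First digit: 10 (nonzero, ≠last). Middle 9: P(10,9) = 3628800. Total = 399168000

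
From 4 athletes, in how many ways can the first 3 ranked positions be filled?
P(4,3) = 4!/(4-3)! = 24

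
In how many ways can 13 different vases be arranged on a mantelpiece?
13! = 6227020800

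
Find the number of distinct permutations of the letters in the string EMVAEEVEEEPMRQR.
15! / (2! × 6! × 1! × 2! × 1! × 1! × 2!) = 227026800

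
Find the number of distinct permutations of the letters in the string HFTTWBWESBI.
11! / (1! × 1! × 2! × 1! × 1! × 2! × 1! × 2!) = 4989600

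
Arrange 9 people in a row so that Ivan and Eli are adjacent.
Treat as block: (9-1)! × 2! = 40320 × 2 = 80640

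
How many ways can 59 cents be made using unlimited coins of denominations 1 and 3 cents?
Coefficient of x^59 in 1/(1-x^1) · 1/(1-x^3). Use j coins of 3 for j = 0..⌊59/3⌋ = 19, the rest in 1s: 19 + 1 = 20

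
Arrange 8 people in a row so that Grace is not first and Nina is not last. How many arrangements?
By inclusion-exclusion: 8! - 2×(8-1)! + (8-2)! = 40320 - 10080 + 720 = 30960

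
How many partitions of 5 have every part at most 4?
Let r_j(i) = number of partitions of i into parts ≤ j, for i = 0..5. r_1(i) = 1 for all i; r_j(i) = r_{j-1}(i) + r_j(i-j). Rows j = 2..4: ≤2: 1 1 2 2 3 3; ≤3: 1 1 2 3 4 5; ≤4: 1 1 2 3 5 6. r_4(5) = 6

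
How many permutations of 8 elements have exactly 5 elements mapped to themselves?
Choose the 5 fixed points C(8,5) = 56, derange the rest: !3 = Σ_{j=0}^{3} (-1)^j·3!/j! = 6 - 6 + 3 - 1 = 2. Product = 56 × 2 = 112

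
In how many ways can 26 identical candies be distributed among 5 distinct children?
C(26+5-1, 5-1) = C(30, 4) = 27405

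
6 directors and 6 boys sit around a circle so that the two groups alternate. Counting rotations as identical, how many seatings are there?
Fix one of the directors: (6-1)! ways for the remaining directors, × 6! ways for the boys = 120 × 720 = 86400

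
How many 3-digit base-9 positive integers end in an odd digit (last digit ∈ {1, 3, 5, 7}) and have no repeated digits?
Last∈{1,3,5,7}. Last=0: 0. Last nonzero: 4×7×P(7,1) = 196. Total = 196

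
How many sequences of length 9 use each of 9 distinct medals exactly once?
9! = 362880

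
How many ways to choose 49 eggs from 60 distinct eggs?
C(60,49) = 60!/(49!×11!) = 342700125300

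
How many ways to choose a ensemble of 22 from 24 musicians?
C(24,22) = 24!/(22!×2!) = 276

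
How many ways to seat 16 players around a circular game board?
Circular: fix one position, arrange the rest. (16-1)! = 1307674368000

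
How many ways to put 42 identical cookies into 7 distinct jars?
C(42+7-1, 7-1) = C(48, 6) = 12271512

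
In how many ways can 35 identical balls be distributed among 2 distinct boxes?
C(35+2-1, 2-1) = C(36, 1) = 36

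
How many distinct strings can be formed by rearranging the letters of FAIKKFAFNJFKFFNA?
16! / (1! × 2! × 3! × 3! × 6! × 1!) = 403603200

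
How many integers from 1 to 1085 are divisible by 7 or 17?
⌊1085/7⌋ + ⌊1085/17⌋ - ⌊1085/119⌋ = 155 + 63 - 9 = 209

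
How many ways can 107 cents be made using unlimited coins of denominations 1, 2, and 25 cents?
Coefficient of x^107 in 1/(1-x^1) · 1/(1-x^2) · 1/(1-x^25). Case on j = number of 25-cent coins (j = 0..4); remainder r = 107 - 25j is made from {1,2} in ⌊r/2⌋+1 ways. r = 107, 82, 57, 32, 7 → 54 + 42 + 29 + 17 + 4 = 146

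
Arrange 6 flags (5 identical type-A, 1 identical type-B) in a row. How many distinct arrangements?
6! / (5! × 1!) = 6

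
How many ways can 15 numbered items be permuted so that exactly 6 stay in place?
Choose the 6 fixed points C(15,6) = 5005, derange the rest: !9 = Σ_{j=0}^{9} (-1)^j·9!/j! = 362880 - 362880 + 181440 - 60480 + 15120 - 3024 + 504 - 72 + 9 - 1 = 133496. Product = 5005 × 133496 = 668147480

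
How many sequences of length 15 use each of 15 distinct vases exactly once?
15! = 1307674368000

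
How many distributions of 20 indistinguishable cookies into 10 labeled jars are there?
C(20+10-1, 10-1) = C(29, 9) = 10015005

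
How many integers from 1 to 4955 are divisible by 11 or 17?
⌊4955/11⌋ + ⌊4955/17⌋ - ⌊4955/187⌋ = 450 + 291 - 26 = 715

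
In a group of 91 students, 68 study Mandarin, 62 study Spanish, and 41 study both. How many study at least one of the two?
|A∪B| = |A| + |B| - |A∩B| = 68 + 62 - 41 = 89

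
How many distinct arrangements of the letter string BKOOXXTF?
8! / (1! × 1! × 2! × 1! × 1! × 2!) = 10080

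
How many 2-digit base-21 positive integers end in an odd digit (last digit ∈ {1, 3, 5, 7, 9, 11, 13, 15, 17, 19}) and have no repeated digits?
Last∈{1,3,5,7,9,11,13,15,17,19}. Last=0: 0. Last nonzero: 10×19×P(19,0) = 190. Total = 190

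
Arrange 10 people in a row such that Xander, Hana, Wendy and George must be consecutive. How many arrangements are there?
Treat the 4 as one block: (10-4+1)! × 4! = 5040 × 24 = 120960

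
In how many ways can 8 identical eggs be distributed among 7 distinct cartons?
C(8+7-1, 7-1) = C(14, 6) = 3003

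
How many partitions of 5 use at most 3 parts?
By conjugation, equals partitions of 5 into parts ≤ 3. Let r_j(i) = number of partitions of i into parts ≤ j, for i = 0..5. r_1(i) = 1 for all i; r_j(i) = r_{j-1}(i) + r_j(i-j). Rows j = 2..3: ≤2: 1 1 2 2 3 3; ≤3: 1 1 2 3 4 5. r_3(5) = 5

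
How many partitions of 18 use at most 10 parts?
By conjugation, equals partitions of 18 into parts ≤ 10. Let r_j(i) = number of partitions of i into parts ≤ j, for i = 0..18. r_1(i) = 1 for all i; r_j(i) = r_{j-1}(i) + r_j(i-j). Rows j = 2..10: ≤2: 1 1 2 2 3 3 4 4 5 5 6 6 7 7 8 8 9 9 10; ≤3: 1 1 2 3 4 5 7 8 10 12 14 16 19 21 24 27 30 33 37; ≤4: 1 1 2 3 5 6 9 11 15 18 23 27 34 39 47 54 64 72 84; ≤5: 1 1 2 3 5 7 10 13 18 23 30 37 47 57 70 84 101 119 141; ≤6: 1 1 2 3 5 7 11 14 20 26 35 44 58 71 90 110 136 163 199; ≤7: 1 1 2 3 5 7 11 15 21 28 38 49 65 82 105 131 164 201 248; ≤8: 1 1 2 3 5 7 11 15 22 29 40 52 70 89 116 146 186 230 288; ≤9: 1 1 2 3 5 7 11 15 22 30 41 54 73 94 123 157 201 252 318; ≤10: 1 1 2 3 5 7 11 15 22 30 42 55 75 97 128 164 212 267 340. r_10(18) = 340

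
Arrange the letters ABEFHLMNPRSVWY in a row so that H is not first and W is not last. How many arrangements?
By inclusion-exclusion: 14! - 2×(14-1)! + (14-2)! = 87178291200 - 12454041600 + 479001600 = 75203251200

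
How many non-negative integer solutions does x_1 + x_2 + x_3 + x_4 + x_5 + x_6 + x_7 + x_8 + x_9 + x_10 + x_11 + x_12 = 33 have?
C(33+12-1, 12-1) = C(44, 11) = 7669339132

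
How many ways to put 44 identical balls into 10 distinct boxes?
C(44+10-1, 10-1) = C(53, 9) = 4431613550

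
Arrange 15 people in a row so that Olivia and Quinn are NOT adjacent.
Total - adjacent = 15! - (15-1)!×2 = 1307674368000 - 174356582400 = 1133317785600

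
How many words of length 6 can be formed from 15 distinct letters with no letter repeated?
P(15,6) = 15!/(15-6)! = 3603600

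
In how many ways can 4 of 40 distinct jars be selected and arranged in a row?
P(40,4) = 40!/(40-4)! = 2193360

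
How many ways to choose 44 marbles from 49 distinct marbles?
C(49,44) = 49!/(44!×5!) = 1906884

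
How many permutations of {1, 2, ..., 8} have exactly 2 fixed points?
Choose the 2 fixed points C(8,2) = 28, derange the rest: !6 = Σ_{j=0}^{6} (-1)^j·6!/j! = 720 - 720 + 360 - 120 + 30 - 6 + 1 = 265. Product = 28 × 265 = 7420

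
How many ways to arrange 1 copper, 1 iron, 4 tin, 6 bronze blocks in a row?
12! / (1! × 1! × 4! × 6!) = 27720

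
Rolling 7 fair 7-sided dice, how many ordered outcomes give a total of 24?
Coefficient of x^24 in (x + x² + ... + x^7)^7. By inclusion-exclusion on dice exceeding 7: Σ_j (-1)^j C(7,j)·C(24-1-7j, 6) = C(7,0)·C(23,6) - C(7,1)·C(16,6) + C(7,2)·C(9,6) = 1·100947 - 7·8008 + 21·84 = 46655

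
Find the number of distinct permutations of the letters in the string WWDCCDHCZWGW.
12! / (4! × 1! × 1! × 2! × 1! × 3!) = 1663200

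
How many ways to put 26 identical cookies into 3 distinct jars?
C(26+3-1, 3-1) = C(28, 2) = 378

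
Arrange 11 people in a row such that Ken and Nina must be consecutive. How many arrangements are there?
Treat the 2 as one block: (11-2+1)! × 2! = 3628800 × 2 = 7257600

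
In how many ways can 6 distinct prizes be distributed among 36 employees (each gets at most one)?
P(36,6) = 36!/(36-6)! = 1402410240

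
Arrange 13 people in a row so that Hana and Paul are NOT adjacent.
Total - adjacent = 13! - (13-1)!×2 = 6227020800 - 958003200 = 5269017600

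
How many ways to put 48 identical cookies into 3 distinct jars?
C(48+3-1, 3-1) = C(50, 2) = 1225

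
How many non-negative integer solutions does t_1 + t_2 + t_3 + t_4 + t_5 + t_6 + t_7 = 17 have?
C(17+7-1, 7-1) = C(23, 6) = 100947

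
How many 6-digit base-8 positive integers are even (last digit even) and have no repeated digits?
Last∈{0,2,4,6}. Last=0: 2520. Last nonzero: 3×6×P(6,4) = 6480. Total = 9000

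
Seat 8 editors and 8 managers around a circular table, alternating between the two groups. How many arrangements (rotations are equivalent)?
Fix one of the editors: (8-1)! ways for the remaining editors, × 8! ways for the managers = 5040 × 40320 = 203212800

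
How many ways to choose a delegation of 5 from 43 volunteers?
C(43,5) = 43!/(5!×38!) = 962598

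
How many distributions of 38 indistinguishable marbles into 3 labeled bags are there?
C(38+3-1, 3-1) = C(40, 2) = 780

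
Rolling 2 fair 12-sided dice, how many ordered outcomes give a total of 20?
Coefficient of x^20 in (x + x² + ... + x^12)^2. By inclusion-exclusion on dice exceeding 12: Σ_j (-1)^j C(2,j)·C(20-1-12j, 1) = C(2,0)·C(19,1) - C(2,1)·C(7,1) = 1·19 - 2·7 = 5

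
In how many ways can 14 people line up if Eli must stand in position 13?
Fix one position: (14-1)! = 6227020800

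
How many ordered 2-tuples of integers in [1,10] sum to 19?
Coefficient of x^19 in (x + x² + ... + x^10)^2. By inclusion-exclusion on dice exceeding 10: Σ_j (-1)^j C(2,j)·C(19-1-10j, 1) = C(2,0)·C(18,1) - C(2,1)·C(8,1) = 1·18 - 2·8 = 2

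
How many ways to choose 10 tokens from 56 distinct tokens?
C(56,10) = 56!/(10!×46!) = 35607051480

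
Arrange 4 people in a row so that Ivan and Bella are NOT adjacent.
Total - adjacent = 4! - (4-1)!×2 = 24 - 12 = 12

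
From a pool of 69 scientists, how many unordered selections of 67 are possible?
C(69,67) = 69!/(67!×2!) = 2346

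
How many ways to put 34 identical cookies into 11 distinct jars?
C(34+11-1, 11-1) = C(44, 10) = 2481256778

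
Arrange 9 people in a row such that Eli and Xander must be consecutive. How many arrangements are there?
Treat the 2 as one block: (9-2+1)! × 2! = 40320 × 2 = 80640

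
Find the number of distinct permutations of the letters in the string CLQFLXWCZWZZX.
13! / (2! × 3! × 1! × 2! × 2! × 2! × 1!) = 64864800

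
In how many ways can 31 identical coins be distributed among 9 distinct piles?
C(31+9-1, 9-1) = C(39, 8) = 61523748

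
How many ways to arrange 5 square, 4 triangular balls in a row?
9! / (5! × 4!) = 126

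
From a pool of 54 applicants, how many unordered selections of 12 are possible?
C(54,12) = 54!/(12!×42!) = 343006888770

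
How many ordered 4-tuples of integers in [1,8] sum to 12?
Coefficient of x^12 in (x + x² + ... + x^8)^4. By inclusion-exclusion on dice exceeding 8: Σ_j (-1)^j C(4,j)·C(12-1-8j, 3) = C(4,0)·C(11,3) - C(4,1)·C(3,3) = 1·165 - 4·1 = 161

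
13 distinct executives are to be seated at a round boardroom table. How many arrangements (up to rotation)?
Circular: fix one position, arrange the rest. (13-1)! = 479001600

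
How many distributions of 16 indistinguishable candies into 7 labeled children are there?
C(16+7-1, 7-1) = C(22, 6) = 74613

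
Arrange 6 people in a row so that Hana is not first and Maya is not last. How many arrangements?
By inclusion-exclusion: 6! - 2×(6-1)! + (6-2)! = 720 - 240 + 24 = 504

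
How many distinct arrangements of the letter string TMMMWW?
6! / (3! × 2! × 1!) = 60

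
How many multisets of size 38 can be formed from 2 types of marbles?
C(38+2-1, 2-1) = C(39, 1) = 39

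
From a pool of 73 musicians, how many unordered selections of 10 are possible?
C(73,10) = 73!/(10!×63!) = 621324937376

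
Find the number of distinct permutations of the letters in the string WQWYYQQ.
7! / (2! × 3! × 2!) = 210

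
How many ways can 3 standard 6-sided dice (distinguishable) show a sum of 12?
Coefficient of x^12 in (x + x² + ... + x^6)^3. By inclusion-exclusion on dice exceeding 6: Σ_j (-1)^j C(3,j)·C(12-1-6j, 2) = C(3,0)·C(11,2) - C(3,1)·C(5,2) = 1·55 - 3·10 = 25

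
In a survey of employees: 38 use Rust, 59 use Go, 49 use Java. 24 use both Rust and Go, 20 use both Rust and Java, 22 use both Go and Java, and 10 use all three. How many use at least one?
|A∪B∪C| = 38+59+49-24-20-22+10 = 90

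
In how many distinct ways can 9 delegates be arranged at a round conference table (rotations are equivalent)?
Circular: fix one position, arrange the rest. (9-1)! = 40320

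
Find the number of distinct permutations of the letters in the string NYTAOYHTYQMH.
12! / (1! × 2! × 2! × 1! × 1! × 1! × 3! × 1!) = 19958400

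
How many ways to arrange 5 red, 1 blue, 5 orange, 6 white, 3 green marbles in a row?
20! / (5! × 1! × 5! × 6! × 3!) = 39109150080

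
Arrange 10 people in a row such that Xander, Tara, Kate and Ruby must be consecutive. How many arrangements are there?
Treat the 4 as one block: (10-4+1)! × 4! = 5040 × 24 = 120960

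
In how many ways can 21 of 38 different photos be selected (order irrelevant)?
C(38,21) = 38!/(21!×17!) = 28781143380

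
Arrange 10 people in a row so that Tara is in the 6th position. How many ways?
Fix one position: (10-1)! = 362880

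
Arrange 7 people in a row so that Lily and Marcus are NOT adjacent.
Total - adjacent = 7! - (7-1)!×2 = 5040 - 1440 = 3600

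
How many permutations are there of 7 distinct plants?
7! = 5040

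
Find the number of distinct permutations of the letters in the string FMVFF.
5! / (1! × 1! × 3!) = 20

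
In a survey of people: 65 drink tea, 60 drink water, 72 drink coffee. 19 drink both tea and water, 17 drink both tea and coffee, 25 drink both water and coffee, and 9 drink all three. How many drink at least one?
|A∪B∪C| = 65+60+72-19-17-25+9 = 145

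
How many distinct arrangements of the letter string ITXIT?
5! / (2! × 2! × 1!) = 30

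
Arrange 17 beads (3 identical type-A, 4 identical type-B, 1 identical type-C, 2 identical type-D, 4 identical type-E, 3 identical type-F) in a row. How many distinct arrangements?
17! / (3! × 4! × 1! × 2! × 4! × 3!) = 8576568000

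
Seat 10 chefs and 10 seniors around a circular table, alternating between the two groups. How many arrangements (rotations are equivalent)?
Fix one of the chefs: (10-1)! ways for the remaining chefs, × 10! ways for the seniors = 362880 × 3628800 = 1316818944000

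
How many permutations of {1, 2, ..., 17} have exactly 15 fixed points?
Choose the 15 fixed points C(17,15) = 136, derange the rest: !2 = Σ_{j=0}^{2} (-1)^j·2!/j! = 2 - 2 + 1 = 1. Product = 136 × 1 = 136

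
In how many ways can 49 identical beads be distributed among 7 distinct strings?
C(49+7-1, 7-1) = C(55, 6) = 28989675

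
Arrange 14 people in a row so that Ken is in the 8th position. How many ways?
Fix one position: (14-1)! = 6227020800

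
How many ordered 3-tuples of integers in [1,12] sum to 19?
Coefficient of x^19 in (x + x² + ... + x^12)^3. By inclusion-exclusion on dice exceeding 12: Σ_j (-1)^j C(3,j)·C(19-1-12j, 2) = C(3,0)·C(18,2) - C(3,1)·C(6,2) = 1·153 - 3·15 = 108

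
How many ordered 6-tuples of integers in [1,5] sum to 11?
Coefficient of x^11 in (x + x² + ... + x^5)^6. By inclusion-exclusion on dice exceeding 5: Σ_j (-1)^j C(6,j)·C(11-1-5j, 5) = C(6,0)·C(10,5) - C(6,1)·C(5,5) = 1·252 - 6·1 = 246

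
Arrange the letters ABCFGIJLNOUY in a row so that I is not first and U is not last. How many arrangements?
By inclusion-exclusion: 12! - 2×(12-1)! + (12-2)! = 479001600 - 79833600 + 3628800 = 402796800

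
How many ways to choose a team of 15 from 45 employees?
C(45,15) = 45!/(15!×30!) = 344867425584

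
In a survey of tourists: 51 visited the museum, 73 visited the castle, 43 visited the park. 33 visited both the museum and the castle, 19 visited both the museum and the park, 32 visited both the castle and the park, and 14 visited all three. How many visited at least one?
|A∪B∪C| = 51+73+43-33-19-32+14 = 97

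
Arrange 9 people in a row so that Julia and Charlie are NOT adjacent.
Total - adjacent = 9! - (9-1)!×2 = 362880 - 80640 = 282240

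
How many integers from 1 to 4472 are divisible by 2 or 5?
⌊4472/2⌋ + ⌊4472/5⌋ - ⌊4472/10⌋ = 2236 + 894 - 447 = 2683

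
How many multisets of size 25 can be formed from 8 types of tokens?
C(25+8-1, 8-1) = C(32, 7) = 3365856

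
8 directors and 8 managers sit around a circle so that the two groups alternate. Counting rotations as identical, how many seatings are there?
Fix one of the directors: (8-1)! ways for the remaining directors, × 8! ways for the managers = 5040 × 40320 = 203212800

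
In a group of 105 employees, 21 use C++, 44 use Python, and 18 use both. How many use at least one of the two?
|A∪B| = |A| + |B| - |A∩B| = 21 + 44 - 18 = 47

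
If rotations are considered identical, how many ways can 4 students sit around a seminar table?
Circular: fix one position, arrange the rest. (4-1)! = 6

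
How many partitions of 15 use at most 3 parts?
By conjugation, equals partitions of 15 into parts ≤ 3. Let r_j(i) = number of partitions of i into parts ≤ j, for i = 0..15. r_1(i) = 1 for all i; r_j(i) = r_{j-1}(i) + r_j(i-j). Rows j = 2..3: ≤2: 1 1 2 2 3 3 4 4 5 5 6 6 7 7 8 8; ≤3: 1 1 2 3 4 5 7 8 10 12 14 16 19 21 24 27. r_3(15) = 27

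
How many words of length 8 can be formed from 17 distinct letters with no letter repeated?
P(17,8) = 17!/(17-8)! = 980179200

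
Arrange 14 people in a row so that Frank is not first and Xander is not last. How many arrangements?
By inclusion-exclusion: 14! - 2×(14-1)! + (14-2)! = 87178291200 - 12454041600 + 479001600 = 75203251200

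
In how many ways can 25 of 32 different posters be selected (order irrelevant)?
C(32,25) = 32!/(25!×7!) = 3365856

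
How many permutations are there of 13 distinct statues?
13! = 6227020800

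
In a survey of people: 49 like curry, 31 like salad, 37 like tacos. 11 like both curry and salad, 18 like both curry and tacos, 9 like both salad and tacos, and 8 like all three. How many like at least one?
|A∪B∪C| = 49+31+37-11-18-9+8 = 87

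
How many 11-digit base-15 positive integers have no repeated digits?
First digit: 14 choices (nonzero). Then descending: 14 × 14 × 13 × 12 × 11 × 10 × 9 × 8 × 7 × 6 × 5 = 50854003200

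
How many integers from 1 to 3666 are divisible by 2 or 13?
⌊3666/2⌋ + ⌊3666/13⌋ - ⌊3666/26⌋ = 1833 + 282 - 141 = 1974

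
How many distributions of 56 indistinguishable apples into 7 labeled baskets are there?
C(56+7-1, 7-1) = C(62, 6) = 61474519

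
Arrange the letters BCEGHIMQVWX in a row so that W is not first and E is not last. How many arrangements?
By inclusion-exclusion: 11! - 2×(11-1)! + (11-2)! = 39916800 - 7257600 + 362880 = 33022080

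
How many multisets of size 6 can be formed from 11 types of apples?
C(6+11-1, 11-1) = C(16, 10) = 8008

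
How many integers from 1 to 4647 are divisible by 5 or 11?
⌊4647/5⌋ + ⌊4647/11⌋ - ⌊4647/55⌋ = 929 + 422 - 84 = 1267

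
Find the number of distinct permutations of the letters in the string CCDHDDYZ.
8! / (3! × 1! × 1! × 1! × 2!) = 3360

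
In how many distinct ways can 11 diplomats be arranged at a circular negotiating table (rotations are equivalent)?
Circular: fix one position, arrange the rest. (11-1)! = 3628800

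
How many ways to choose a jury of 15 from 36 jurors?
C(36,15) = 36!/(15!×21!) = 5567902560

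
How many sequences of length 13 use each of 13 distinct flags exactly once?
13! = 6227020800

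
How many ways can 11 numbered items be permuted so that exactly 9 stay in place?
Choose the 9 fixed points C(11,9) = 55, derange the rest: !2 = Σ_{j=0}^{2} (-1)^j·2!/j! = 2 - 2 + 1 = 1. Product = 55 × 1 = 55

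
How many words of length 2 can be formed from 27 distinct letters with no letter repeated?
P(27,2) = 27!/(27-2)! = 702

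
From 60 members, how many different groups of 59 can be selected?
C(60,59) = 60!/(59!×1!) = 60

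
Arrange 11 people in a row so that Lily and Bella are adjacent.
Treat as block: (11-1)! × 2! = 3628800 × 2 = 7257600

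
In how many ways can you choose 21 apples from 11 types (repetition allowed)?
C(21+11-1, 11-1) = C(31, 10) = 44352165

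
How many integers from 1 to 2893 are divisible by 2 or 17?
⌊2893/2⌋ + ⌊2893/17⌋ - ⌊2893/34⌋ = 1446 + 170 - 85 = 1531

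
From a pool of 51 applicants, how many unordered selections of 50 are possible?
C(51,50) = 51!/(50!×1!) = 51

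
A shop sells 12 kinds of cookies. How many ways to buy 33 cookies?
C(33+12-1, 12-1) = C(44, 11) = 7669339132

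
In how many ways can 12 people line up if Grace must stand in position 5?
Fix one position: (12-1)! = 39916800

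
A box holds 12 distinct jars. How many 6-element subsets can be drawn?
C(12,6) = 12!/(6!×6!) = 924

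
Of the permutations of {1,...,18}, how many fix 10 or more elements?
Exactly j fixed points: C(18,j)·!(18-j); sum over j ≥ 10 (derangement numbers via !m = (m-1)·(!(m-1) + !(m-2)): !0..!8 = 1, 0, 1, 2, 9, 44, 265, 1854, 14833). Σ_{j=10}^{18} C(18,j)·!(18-j) = C(18,10)·!8 + C(18,11)·!7 + C(18,12)·!6 + C(18,13)·!5 + C(18,14)·!4 + C(18,15)·!3 + C(18,16)·!2 + C(18,17)·!1 + C(18,18)·!0 = 43758·14833 + 31824·1854 + 18564·265 + 8568·44 + 3060·9 + 816·2 + 153·1 + 18·0 + 1·1 = 713389888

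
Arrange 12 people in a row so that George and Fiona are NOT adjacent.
Total - adjacent = 12! - (12-1)!×2 = 479001600 - 79833600 = 399168000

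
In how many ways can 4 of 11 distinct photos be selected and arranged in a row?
P(11,4) = 11!/(11-4)! = 7920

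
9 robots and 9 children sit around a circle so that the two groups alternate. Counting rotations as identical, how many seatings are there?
Fix one of the robots: (9-1)! ways for the remaining robots, × 9! ways for the children = 40320 × 362880 = 14631321600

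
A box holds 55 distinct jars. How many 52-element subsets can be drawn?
C(55,52) = 55!/(52!×3!) = 26235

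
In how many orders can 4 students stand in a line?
4! = 24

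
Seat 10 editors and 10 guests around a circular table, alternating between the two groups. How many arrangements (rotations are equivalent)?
Fix one of the editors: (10-1)! ways for the remaining editors, × 10! ways for the guests = 362880 × 3628800 = 1316818944000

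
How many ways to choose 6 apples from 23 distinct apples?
C(23,6) = 23!/(6!×17!) = 100947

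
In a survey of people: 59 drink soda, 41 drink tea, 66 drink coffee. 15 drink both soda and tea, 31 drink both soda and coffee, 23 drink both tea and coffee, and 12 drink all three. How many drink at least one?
|A∪B∪C| = 59+41+66-15-31-23+12 = 109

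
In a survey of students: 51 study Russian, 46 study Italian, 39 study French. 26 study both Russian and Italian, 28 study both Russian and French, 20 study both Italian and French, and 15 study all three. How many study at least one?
|A∪B∪C| = 51+46+39-26-28-20+15 = 77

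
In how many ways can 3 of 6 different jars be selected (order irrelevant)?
C(6,3) = 6!/(3!×3!) = 20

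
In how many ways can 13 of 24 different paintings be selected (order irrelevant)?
C(24,13) = 24!/(13!×11!) = 2496144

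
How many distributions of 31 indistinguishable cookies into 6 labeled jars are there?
C(31+6-1, 6-1) = C(36, 5) = 376992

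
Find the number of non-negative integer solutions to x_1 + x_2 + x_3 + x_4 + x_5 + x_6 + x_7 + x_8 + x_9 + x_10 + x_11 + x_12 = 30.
C(30+12-1, 12-1) = C(41, 11) = 3159461968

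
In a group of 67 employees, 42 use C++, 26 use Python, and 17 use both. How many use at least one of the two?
|A∪B| = |A| + |B| - |A∩B| = 42 + 26 - 17 = 51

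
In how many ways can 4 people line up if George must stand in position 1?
Fix one position: (4-1)! = 6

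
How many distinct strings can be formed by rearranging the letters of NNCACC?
6! / (2! × 3! × 1!) = 60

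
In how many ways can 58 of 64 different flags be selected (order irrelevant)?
C(64,58) = 64!/(58!×6!) = 74974368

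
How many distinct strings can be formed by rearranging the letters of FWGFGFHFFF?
10! / (6! × 1! × 2! × 1!) = 2520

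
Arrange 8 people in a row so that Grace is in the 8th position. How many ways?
Fix one position: (8-1)! = 5040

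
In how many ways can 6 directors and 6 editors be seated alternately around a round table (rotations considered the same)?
Fix one of the directors: (6-1)! ways for the remaining directors, × 6! ways for the editors = 120 × 720 = 86400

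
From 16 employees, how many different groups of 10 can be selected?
C(16,10) = 16!/(10!×6!) = 8008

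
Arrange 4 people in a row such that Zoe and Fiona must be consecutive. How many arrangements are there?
Treat the 2 as one block: (4-2+1)! × 2! = 6 × 2 = 12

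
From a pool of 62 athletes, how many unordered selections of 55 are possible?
C(62,55) = 62!/(55!×7!) = 491796152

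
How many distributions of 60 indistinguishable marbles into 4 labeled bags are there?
C(60+4-1, 4-1) = C(63, 3) = 39711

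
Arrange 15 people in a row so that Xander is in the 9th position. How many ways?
Fix one position: (15-1)! = 87178291200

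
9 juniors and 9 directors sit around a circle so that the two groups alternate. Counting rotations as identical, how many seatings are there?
Fix one of the juniors: (9-1)! ways for the remaining juniors, × 9! ways for the directors = 40320 × 362880 = 14631321600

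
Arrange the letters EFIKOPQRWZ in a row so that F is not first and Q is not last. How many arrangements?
By inclusion-exclusion: 10! - 2×(10-1)! + (10-2)! = 3628800 - 725760 + 40320 = 2943360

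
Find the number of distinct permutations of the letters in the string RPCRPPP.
7! / (2! × 4! × 1!) = 105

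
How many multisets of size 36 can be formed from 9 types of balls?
C(36+9-1, 9-1) = C(44, 8) = 177232627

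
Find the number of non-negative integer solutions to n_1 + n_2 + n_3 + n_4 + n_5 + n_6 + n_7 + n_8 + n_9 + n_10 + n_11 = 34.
C(34+11-1, 11-1) = C(44, 10) = 2481256778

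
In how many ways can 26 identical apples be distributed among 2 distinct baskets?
C(26+2-1, 2-1) = C(27, 1) = 27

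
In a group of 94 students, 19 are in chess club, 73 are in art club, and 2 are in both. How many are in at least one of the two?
|A∪B| = |A| + |B| - |A∩B| = 19 + 73 - 2 = 90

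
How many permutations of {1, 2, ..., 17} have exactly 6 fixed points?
Choose the 6 fixed points C(17,6) = 12376, derange the rest: !11 = Σ_{j=0}^{11} (-1)^j·11!/j! = 39916800 - 39916800 + 19958400 - 6652800 + 1663200 - 332640 + 55440 - 7920 + 990 - 110 + 11 - 1 = 14684570. Product = 12376 × 14684570 = 181736238320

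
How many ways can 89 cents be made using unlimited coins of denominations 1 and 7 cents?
Coefficient of x^89 in 1/(1-x^1) · 1/(1-x^7). Use j coins of 7 for j = 0..⌊89/7⌋ = 12, the rest in 1s: 12 + 1 = 13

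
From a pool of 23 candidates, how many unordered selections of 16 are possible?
C(23,16) = 23!/(16!×7!) = 245157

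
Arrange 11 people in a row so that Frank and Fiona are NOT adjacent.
Total - adjacent = 11! - (11-1)!×2 = 39916800 - 7257600 = 32659200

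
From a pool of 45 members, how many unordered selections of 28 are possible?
C(45,28) = 45!/(28!×17!) = 1103068603890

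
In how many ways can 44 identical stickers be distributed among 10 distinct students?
C(44+10-1, 10-1) = C(53, 9) = 4431613550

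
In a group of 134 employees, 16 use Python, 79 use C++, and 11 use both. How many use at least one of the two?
|A∪B| = |A| + |B| - |A∩B| = 16 + 79 - 11 = 84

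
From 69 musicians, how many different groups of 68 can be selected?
C(69,68) = 69!/(68!×1!) = 69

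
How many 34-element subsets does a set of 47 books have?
C(47,34) = 47!/(34!×13!) = 140676848445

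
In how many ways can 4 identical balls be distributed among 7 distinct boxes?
C(4+7-1, 7-1) = C(10, 6) = 210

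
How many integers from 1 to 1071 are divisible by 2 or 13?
⌊1071/2⌋ + ⌊1071/13⌋ - ⌊1071/26⌋ = 535 + 82 - 41 = 576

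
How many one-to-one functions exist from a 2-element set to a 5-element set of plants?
P(5,2) = 5!/(5-2)! = 20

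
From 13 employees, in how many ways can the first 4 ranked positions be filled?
P(13,4) = 13!/(13-4)! = 17160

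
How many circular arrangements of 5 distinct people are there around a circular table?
Circular: fix one position, arrange the rest. (5-1)! = 24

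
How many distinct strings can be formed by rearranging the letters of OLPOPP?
6! / (3! × 1! × 2!) = 60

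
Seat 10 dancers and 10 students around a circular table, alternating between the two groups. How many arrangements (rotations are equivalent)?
Fix one of the dancers: (10-1)! ways for the remaining dancers, × 10! ways for the students = 362880 × 3628800 = 1316818944000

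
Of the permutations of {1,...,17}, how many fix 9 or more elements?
Exactly j fixed points: C(17,j)·!(17-j); sum over j ≥ 9 (derangement numbers via !m = (m-1)·(!(m-1) + !(m-2)): !0..!8 = 1, 0, 1, 2, 9, 44, 265, 1854, 14833). Σ_{j=9}^{17} C(17,j)·!(17-j) = C(17,9)·!8 + C(17,10)·!7 + C(17,11)·!6 + C(17,12)·!5 + C(17,13)·!4 + C(17,14)·!3 + C(17,15)·!2 + C(17,16)·!1 + C(17,17)·!0 = 24310·14833 + 19448·1854 + 12376·265 + 6188·44 + 2380·9 + 680·2 + 136·1 + 17·0 + 1·1 = 400221651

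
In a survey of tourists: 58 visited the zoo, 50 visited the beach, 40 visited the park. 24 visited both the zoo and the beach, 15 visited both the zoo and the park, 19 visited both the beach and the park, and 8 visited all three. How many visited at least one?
|A∪B∪C| = 58+50+40-24-15-19+8 = 98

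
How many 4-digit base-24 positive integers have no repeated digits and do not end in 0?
Last digit: 23 nonzero choices. First digit: 22 (nonzero, ≠last). Middle 2: P(22,2) = 462. Total = 233772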